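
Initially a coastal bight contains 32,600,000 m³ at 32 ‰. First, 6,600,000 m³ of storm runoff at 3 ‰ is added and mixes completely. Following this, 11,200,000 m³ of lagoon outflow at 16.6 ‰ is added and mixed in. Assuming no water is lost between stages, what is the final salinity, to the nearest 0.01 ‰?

Mass of salt is conserved:
Initial salt = 32,600,000×32 = 1,043,200,000
After stage 1: salt = 1,043,200,000 + 6,600,000×3 = 1,063,000,000; volume = 39,200,000 m³; S = 27.117 ‰
After stage 2: salt = 1,063,000,000 + 11,200,000×16.6 = 1,248,920,000; volume = 50,400,000 m³
S = 1,248,920,000 / 50,400,000 = 24.7802 ‰

24.78 ‰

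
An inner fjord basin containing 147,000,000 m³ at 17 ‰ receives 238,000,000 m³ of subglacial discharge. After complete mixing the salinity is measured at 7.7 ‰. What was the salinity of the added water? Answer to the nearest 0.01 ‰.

1.96 ‰

Salt balance: 147,000,000×17 + 238,000,000×S = 385,000,000×7.7
2,499,000,000 + 238,000,000·S = 2,964,500,000
S = (2,964,500,000 − 2,499,000,000) / 238,000,000 = 1.9559 ‰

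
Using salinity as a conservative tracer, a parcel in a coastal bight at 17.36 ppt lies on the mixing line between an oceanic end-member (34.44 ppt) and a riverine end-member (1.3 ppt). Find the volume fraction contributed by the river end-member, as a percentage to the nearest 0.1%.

51.5%

Let f be the freshwater fraction. Salt balance per unit volume:
f×1.3 + (1−f)×34.44 = 17.36
f = (34.44 − 17.36) / (34.44 − 1.3) = 17.08/33.14 = 0.5154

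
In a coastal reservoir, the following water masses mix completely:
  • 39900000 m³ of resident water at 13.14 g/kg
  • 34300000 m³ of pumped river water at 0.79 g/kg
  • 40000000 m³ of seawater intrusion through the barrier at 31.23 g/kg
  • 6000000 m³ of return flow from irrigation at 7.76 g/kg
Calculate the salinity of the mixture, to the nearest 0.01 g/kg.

15.37 g/kg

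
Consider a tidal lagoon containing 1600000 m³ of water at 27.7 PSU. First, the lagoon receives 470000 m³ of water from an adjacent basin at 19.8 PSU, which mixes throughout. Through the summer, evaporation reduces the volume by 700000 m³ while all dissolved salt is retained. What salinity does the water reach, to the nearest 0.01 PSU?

After mixing: salt = 1,600,000×27.7 + 470,000×19.8 = 53,626,000; volume = 2,070,000 m³
After evaporation: salt unchanged = 53,626,000; volume = 2,070,000 − 700,000 = 1,370,000 m³
S = 53,626,000 / 1,370,000 = 39.1431 PSU

39.14 PSU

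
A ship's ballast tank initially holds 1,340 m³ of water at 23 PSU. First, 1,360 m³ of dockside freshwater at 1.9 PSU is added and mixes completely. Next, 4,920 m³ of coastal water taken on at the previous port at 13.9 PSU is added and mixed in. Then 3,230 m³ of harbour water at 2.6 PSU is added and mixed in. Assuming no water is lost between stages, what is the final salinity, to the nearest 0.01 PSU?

10.16 PSU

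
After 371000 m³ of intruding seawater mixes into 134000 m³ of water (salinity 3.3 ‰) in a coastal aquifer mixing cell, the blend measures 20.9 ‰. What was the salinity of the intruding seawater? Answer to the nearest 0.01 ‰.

Salt balance: 134,000×3.3 + 371,000×S = 505,000×20.9
442,200 + 371,000·S = 10,554,500
S = (10,554,500 − 442,200) / 371,000 = 27.2569 ‰

27.26 ‰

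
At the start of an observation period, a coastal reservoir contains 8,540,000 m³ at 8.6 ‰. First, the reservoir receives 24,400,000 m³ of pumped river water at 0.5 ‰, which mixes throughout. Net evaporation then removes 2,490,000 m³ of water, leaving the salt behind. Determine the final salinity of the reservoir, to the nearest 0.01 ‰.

After mixing: salt = 8,540,000×8.6 + 24,400,000×0.5 = 85,644,000; volume = 32,940,000 m³
After evaporation: salt unchanged = 85,644,000; volume = 32,940,000 − 2,490,000 = 30,450,000 m³
S = 85,644,000 / 30,450,000 = 2.8126 ‰

2.81 ‰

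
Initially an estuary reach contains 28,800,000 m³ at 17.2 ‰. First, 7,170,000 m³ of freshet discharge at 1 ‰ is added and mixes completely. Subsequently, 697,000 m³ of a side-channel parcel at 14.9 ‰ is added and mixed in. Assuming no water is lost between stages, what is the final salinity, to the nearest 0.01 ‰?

Weighted by volume,
Initial salt = 28,800,000×17.2 = 495,360,000
After stage 1: salt = 495,360,000 + 7,170,000×1 = 502,530,000; volume = 35,970,000 m³; S = 13.971 ‰
After stage 2: salt = 502,530,000 + 697,000×14.9 = 512,915,300; volume = 36,667,000 m³
S = 512,915,300 / 36,667,000 = 13.9885 ‰

13.99 ‰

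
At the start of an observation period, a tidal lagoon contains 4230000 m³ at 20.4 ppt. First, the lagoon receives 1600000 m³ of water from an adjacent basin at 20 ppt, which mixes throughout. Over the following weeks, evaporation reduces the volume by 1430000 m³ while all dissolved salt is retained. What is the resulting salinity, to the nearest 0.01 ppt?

26.88 ppt

After mixing: salt = 4,230,000×20.4 + 1,600,000×20 = 118,292,000; volume = 5,830,000 m³
After evaporation: salt unchanged = 118,292,000; volume = 5,830,000 − 1,430,000 = 4,400,000 m³
S = 118,292,000 / 4,400,000 = 26.8845 ppt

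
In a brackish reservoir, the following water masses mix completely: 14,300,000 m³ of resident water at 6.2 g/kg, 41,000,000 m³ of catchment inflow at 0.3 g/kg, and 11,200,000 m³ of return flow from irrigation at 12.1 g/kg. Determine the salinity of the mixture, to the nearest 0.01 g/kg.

Salt balance:
salt = 14,300,000×6.2 + 41,000,000×0.3 + 11,200,000×12.1 = 88,660,000 + 12,300,000 + 135,520,000 = 236,480,000
volume = 14,300,000 + 41,000,000 + 11,200,000 = 66,500,000 m³
S = 236,480,000 / 66,500,000 = 3.5561 g/kg

3.56 g/kg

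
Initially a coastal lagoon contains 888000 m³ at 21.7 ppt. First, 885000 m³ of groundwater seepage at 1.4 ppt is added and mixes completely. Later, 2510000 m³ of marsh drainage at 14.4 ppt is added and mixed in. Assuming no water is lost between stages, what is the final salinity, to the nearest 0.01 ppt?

13.23 ppt

By conservation of dissolved salt,
Initial salt = 888,000×21.7 = 19,269,600
After stage 1: salt = 19,269,600 + 885,000×1.4 = 20,508,600; volume = 1,773,000 m³; S = 11.567 ppt
After stage 2: salt = 20,508,600 + 2,510,000×14.4 = 56,652,600; volume = 4,283,000 m³
S = 56,652,600 / 4,283,000 = 13.2273 ppt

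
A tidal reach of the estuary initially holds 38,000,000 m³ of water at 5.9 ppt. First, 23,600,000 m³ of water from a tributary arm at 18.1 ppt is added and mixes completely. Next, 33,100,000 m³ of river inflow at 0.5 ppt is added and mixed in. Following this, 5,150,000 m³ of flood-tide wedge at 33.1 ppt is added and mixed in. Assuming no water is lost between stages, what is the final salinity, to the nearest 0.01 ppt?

8.40 ppt

Conserving salt mass:
Initial salt = 38,000,000×5.9 = 224,200,000
After stage 1: salt = 224,200,000 + 23,600,000×18.1 = 651,360,000; volume = 61,600,000 m³; S = 10.574 ppt
After stage 2: salt = 651,360,000 + 33,100,000×0.5 = 667,910,000; volume = 94,700,000 m³; S = 7.053 ppt
After stage 3: salt = 667,910,000 + 5,150,000×33.1 = 838,375,000; volume = 99,850,000 m³
S = 838,375,000 / 99,850,000 = 8.3963 ppt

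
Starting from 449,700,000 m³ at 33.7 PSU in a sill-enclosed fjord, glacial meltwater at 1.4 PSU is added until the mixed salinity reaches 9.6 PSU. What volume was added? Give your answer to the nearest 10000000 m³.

1320000000 m³

Salt balance: 449,700,000×33.7 + V×1.4 = (449,700,000+V)×9.6
15,154,890,000 + 1.4V = 4,317,120,000 + 9.6V
10,837,770,000 = 8.2V
V = 1,321,679,268.29 m³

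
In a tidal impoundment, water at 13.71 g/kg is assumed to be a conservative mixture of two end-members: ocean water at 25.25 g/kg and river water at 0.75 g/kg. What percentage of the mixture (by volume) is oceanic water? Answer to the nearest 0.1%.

52.9%

Let g be the oceanic fraction. Salt balance per unit volume:
g×25.25 + (1−g)×0.75 = 13.71
g = (13.71 − 0.75) / (25.25 − 0.75) = 12.96/24.5 = 0.529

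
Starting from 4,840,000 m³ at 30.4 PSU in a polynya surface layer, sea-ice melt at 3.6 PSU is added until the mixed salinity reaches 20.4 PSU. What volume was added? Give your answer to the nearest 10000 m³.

2880000 m³

Salt balance: 4,840,000×30.4 + V×3.6 = (4,840,000+V)×20.4
147,136,000 + 3.6V = 98,736,000 + 20.4V
48,400,000 = 16.8V
V = 2,880,952.38 m³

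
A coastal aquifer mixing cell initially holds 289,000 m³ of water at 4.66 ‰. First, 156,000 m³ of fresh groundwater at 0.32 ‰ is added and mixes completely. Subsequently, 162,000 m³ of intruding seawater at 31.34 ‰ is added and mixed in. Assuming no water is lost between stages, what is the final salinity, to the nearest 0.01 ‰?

10.67 ‰

Total salt / total volume:
Initial salt = 289,000×4.66 = 1,346,740
After stage 1: salt = 1,346,740 + 156,000×0.32 = 1,396,660; volume = 445,000 m³; S = 3.139 ‰
After stage 2: salt = 1,396,660 + 162,000×31.34 = 6,473,740; volume = 607,000 m³
S = 6,473,740 / 607,000 = 10.6651 ‰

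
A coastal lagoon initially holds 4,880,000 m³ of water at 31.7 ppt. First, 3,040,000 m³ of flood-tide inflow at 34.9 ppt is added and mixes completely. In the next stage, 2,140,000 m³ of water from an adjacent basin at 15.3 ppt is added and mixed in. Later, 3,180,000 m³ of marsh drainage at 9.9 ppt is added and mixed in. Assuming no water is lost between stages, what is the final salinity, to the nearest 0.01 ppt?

24.55 ppt

Total salt / total volume:
Initial salt = 4,880,000×31.7 = 154,696,000
After stage 1: salt = 154,696,000 + 3,040,000×34.9 = 260,792,000; volume = 7,920,000 m³; S = 32.928 ppt
After stage 2: salt = 260,792,000 + 2,140,000×15.3 = 293,534,000; volume = 10,060,000 m³; S = 29.178 ppt
After stage 3: salt = 293,534,000 + 3,180,000×9.9 = 325,016,000; volume = 13,240,000 m³
S = 325,016,000 / 13,240,000 = 24.548 ppt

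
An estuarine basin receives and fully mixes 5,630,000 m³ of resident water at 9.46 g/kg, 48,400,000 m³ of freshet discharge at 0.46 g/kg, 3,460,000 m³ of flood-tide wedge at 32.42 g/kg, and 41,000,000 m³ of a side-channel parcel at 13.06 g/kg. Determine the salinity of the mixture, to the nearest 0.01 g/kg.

7.34 g/kg

By conservation of dissolved salt,
salt = 5,630,000×9.46 + 48,400,000×0.46 + 3,460,000×32.42 + 41,000,000×13.06 = 53,259,800 + 22,264,000 + 112,173,200 + 535,460,000 = 723,157,000
volume = 5,630,000 + 48,400,000 + 3,460,000 + 41,000,000 = 98,490,000 m³
S = 723,157,000 / 98,490,000 = 7.3424 g/kg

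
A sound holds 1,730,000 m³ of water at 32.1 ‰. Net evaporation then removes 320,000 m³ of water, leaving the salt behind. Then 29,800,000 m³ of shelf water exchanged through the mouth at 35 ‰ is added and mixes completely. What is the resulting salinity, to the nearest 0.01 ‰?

35.20 ‰

After evaporation: salt = 1,730,000×32.1 = 55,533,000; volume = 1,730,000 − 320,000 = 1,410,000 m³
After mixing: salt = 55,533,000 + 29,800,000×35 = 1,098,533,000; volume = 1,410,000 + 29,800,000 = 31,210,000 m³
S = 1,098,533,000 / 31,210,000 = 35.1981 ‰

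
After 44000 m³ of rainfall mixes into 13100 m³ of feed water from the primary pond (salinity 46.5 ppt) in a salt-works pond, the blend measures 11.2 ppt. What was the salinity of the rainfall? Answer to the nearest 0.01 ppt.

0.69 ppt

Salt balance: 13,100×46.5 + 44,000×S = 57,100×11.2
609,150 + 44,000·S = 639,520
S = (639,520 − 609,150) / 44,000 = 0.6902 ppt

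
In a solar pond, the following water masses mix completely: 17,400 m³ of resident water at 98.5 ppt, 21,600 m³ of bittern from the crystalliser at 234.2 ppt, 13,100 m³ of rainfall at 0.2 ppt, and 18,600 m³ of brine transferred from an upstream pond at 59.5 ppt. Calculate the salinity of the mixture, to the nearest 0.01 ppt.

111.48 ppt

By conservation of dissolved salt,
salt = 17,400×98.5 + 21,600×234.2 + 13,100×0.2 + 18,600×59.5 = 1,713,900 + 5,058,720 + 2,620 + 1,106,700 = 7,881,940
volume = 17,400 + 21,600 + 13,100 + 18,600 = 70,700 m³
S = 7,881,940 / 70,700 = 111.4843 ppt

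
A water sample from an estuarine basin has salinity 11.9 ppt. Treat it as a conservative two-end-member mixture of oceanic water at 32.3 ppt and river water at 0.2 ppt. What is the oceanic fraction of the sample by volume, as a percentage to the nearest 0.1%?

36.4%

Let g be the oceanic fraction. Salt balance per unit volume:
g×32.3 + (1−g)×0.2 = 11.9
g = (11.9 − 0.2) / (32.3 − 0.2) = 11.7/32.1 = 0.3645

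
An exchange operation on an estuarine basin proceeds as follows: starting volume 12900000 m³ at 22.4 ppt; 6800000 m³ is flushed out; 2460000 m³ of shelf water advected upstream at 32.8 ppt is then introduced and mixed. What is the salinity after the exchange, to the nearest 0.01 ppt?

Remaining after removal: 6,100,000 m³ at 22.4 ppt (salt = 136,640,000)
After addition: salt = 136,640,000 + 2,460,000×32.8 = 217,328,000; volume = 8,560,000 m³
S = 217,328,000 / 8,560,000 = 25.3888 ppt

25.39 ppt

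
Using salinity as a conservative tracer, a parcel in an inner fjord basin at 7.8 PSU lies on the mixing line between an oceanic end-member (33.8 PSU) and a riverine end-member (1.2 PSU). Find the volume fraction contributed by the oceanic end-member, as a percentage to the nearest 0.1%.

20.2%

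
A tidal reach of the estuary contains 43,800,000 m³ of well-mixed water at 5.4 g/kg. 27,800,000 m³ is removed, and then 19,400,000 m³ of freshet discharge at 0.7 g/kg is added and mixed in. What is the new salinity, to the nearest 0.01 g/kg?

2.82 g/kg

Remaining after removal: 16,000,000 m³ at 5.4 g/kg (salt = 86,400,000)
After addition: salt = 86,400,000 + 19,400,000×0.7 = 99,980,000; volume = 35,400,000 m³
S = 99,980,000 / 35,400,000 = 2.8243 g/kg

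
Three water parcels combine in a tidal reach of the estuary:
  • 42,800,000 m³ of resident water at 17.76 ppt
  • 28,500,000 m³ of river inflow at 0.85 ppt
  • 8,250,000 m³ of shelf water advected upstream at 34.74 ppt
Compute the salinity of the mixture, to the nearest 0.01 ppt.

13.46 ppt

Mass of salt is conserved:
salt = 42,800,000×17.76 + 28,500,000×0.85 + 8,250,000×34.74 = 760,128,000 + 24,225,000 + 286,605,000 = 1,070,958,000
volume = 42,800,000 + 28,500,000 + 8,250,000 = 79,550,000 m³
S = 1,070,958,000 / 79,550,000 = 13.4627 ppt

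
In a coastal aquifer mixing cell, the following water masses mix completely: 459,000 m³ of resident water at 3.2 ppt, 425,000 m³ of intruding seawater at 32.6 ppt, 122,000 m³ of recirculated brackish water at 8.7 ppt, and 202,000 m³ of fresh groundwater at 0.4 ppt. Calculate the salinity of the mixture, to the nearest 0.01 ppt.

13.63 ppt

By conservation of dissolved salt,
salt = 459,000×3.2 + 425,000×32.6 + 122,000×8.7 + 202,000×0.4 = 1,468,800 + 13,855,000 + 1,061,400 + 80,800 = 16,466,000
volume = 459,000 + 425,000 + 122,000 + 202,000 = 1,208,000 m³
S = 16,466,000 / 1,208,000 = 13.6308 ppt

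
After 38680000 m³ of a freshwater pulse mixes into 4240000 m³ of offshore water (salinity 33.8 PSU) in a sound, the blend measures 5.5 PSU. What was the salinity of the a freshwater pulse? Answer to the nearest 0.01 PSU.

2.40 PSU

Salt balance: 4,240,000×33.8 + 38,680,000×S = 42,920,000×5.5
143,312,000 + 38,680,000·S = 236,060,000
S = (236,060,000 − 143,312,000) / 38,680,000 = 2.3978 PSU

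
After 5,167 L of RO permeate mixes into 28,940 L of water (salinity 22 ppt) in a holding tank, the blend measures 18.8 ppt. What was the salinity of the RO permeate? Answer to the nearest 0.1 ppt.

0.9 ppt

Salt balance: 28,940×22 + 5,167×S = 34,107×18.8
636,680 + 5,167·S = 641,211.6
S = (641,211.6 − 636,680) / 5,167 = 0.877 ppt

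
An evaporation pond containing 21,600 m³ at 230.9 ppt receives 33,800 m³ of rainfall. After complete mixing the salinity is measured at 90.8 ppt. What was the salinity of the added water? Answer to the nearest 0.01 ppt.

Salt balance: 21,600×230.9 + 33,800×S = 55,400×90.8
4,987,440 + 33,800·S = 5,030,320
S = (5,030,320 − 4,987,440) / 33,800 = 1.2686 ppt

1.27 ppt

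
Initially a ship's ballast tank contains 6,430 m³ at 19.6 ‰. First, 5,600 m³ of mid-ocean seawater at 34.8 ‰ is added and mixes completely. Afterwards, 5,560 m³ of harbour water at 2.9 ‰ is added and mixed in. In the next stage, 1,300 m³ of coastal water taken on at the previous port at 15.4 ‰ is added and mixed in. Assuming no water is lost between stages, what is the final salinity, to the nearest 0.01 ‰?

18.90 ‰

Total salt / total volume:
Initial salt = 6,430×19.6 = 126,028
After stage 1: salt = 126,028 + 5,600×34.8 = 320,908; volume = 12,030 m³; S = 26.676 ‰
After stage 2: salt = 320,908 + 5,560×2.9 = 337,032; volume = 17,590 m³; S = 19.16 ‰
After stage 3: salt = 337,032 + 1,300×15.4 = 357,052; volume = 18,890 m³
S = 357,052 / 18,890 = 18.9016 ‰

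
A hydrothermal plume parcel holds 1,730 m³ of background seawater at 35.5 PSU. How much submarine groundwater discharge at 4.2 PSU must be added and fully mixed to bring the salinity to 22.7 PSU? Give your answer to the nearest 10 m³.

1200 m³

Salt balance: 1,730×35.5 + V×4.2 = (1,730+V)×22.7
61,415 + 4.2V = 39,271 + 22.7V
22,144 = 18.5V
V = 1,196.97 m³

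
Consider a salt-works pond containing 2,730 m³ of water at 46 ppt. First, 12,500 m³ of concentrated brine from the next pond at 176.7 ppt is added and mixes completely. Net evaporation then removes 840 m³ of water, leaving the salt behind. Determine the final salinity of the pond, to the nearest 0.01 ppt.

After mixing: salt = 2,730×46 + 12,500×176.7 = 2,334,330; volume = 15,230 m³
After evaporation: salt unchanged = 2,334,330; volume = 15,230 − 840 = 14,390 m³
S = 2,334,330 / 14,390 = 162.2189 ppt

162.22 ppt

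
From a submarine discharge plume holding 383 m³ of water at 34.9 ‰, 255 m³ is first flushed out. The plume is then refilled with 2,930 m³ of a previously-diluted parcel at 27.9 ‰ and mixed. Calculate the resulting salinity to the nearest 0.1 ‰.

28.2 ‰

Remaining after removal: 128 m³ at 34.9 ‰ (salt = 4,467.2)
After addition: salt = 4,467.2 + 2,930×27.9 = 86,214.2; volume = 3,058 m³
S = 86,214.2 / 3,058 = 28.193 ‰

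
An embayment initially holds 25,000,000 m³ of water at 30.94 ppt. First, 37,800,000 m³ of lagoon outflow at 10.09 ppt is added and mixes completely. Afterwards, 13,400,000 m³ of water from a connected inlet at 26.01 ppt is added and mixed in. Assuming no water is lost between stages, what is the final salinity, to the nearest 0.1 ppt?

19.7 ppt

Weighted by volume,
Initial salt = 25,000,000×30.94 = 773,500,000
After stage 1: salt = 773,500,000 + 37,800,000×10.09 = 1,154,902,000; volume = 62,800,000 m³; S = 18.39 ppt
After stage 2: salt = 1,154,902,000 + 13,400,000×26.01 = 1,503,436,000; volume = 76,200,000 m³
S = 1,503,436,000 / 76,200,000 = 19.7301 ppt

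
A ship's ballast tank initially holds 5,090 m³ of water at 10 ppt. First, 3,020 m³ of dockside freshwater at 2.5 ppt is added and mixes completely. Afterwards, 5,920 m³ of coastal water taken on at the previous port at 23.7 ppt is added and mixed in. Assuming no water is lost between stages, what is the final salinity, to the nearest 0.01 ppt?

14.17 ppt

Mass of salt is conserved:
Initial salt = 5,090×10 = 50,900
After stage 1: salt = 50,900 + 3,020×2.5 = 58,450; volume = 8,110 m³; S = 7.207 ppt
After stage 2: salt = 58,450 + 5,920×23.7 = 198,754; volume = 14,030 m³
S = 198,754 / 14,030 = 14.1664 ppt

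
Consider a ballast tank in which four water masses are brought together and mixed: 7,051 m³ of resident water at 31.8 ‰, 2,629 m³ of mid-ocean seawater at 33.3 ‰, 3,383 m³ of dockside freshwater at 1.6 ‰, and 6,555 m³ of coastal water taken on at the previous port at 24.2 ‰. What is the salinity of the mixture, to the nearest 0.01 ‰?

24.25 ‰

By conservation of dissolved salt,
salt = 7,051×31.8 + 2,629×33.3 + 3,383×1.6 + 6,555×24.2 = 224,221.8 + 87,545.7 + 5,412.8 + 158,631 = 475,811.3
volume = 7,051 + 2,629 + 3,383 + 6,555 = 19,618 m³
S = 475,811.3 / 19,618 = 24.2538 ‰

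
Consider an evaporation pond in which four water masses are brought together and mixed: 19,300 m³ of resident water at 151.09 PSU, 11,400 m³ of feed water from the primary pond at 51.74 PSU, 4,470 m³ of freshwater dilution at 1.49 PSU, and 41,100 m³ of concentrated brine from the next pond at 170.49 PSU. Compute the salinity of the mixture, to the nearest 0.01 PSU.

137.93 PSU

Weighted by volume,
salt = 19,300×151.09 + 11,400×51.74 + 4,470×1.49 + 41,100×170.49 = 2,916,037 + 589,836 + 6,660.3 + 7,007,139 = 10,519,672.3
volume = 19,300 + 11,400 + 4,470 + 41,100 = 76,270 m³
S = 10,519,672.3 / 76,270 = 137.9267 PSU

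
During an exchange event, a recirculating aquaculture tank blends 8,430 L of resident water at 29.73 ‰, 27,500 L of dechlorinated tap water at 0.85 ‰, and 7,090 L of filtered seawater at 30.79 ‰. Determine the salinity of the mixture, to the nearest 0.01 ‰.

11.44 ‰

Weighted by volume,
salt = 8,430×29.73 + 27,500×0.85 + 7,090×30.79 = 250,623.9 + 23,375 + 218,301.1 = 492,300
volume = 8,430 + 27,500 + 7,090 = 43,020 L
S = 492,300 / 43,020 = 11.4435 ‰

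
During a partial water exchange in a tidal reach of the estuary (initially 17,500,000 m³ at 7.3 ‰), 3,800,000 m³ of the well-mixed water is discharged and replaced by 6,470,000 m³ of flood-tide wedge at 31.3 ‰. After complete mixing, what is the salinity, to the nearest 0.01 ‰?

15.00 ‰

Remaining after removal: 13,700,000 m³ at 7.3 ‰ (salt = 100,010,000)
After addition: salt = 100,010,000 + 6,470,000×31.3 = 302,521,000; volume = 20,170,000 m³
S = 302,521,000 / 20,170,000 = 14.9986 ‰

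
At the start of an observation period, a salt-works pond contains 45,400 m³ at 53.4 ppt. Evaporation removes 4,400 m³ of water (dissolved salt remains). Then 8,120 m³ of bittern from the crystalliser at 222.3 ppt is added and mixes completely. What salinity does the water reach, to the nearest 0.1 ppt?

After evaporation: salt = 45,400×53.4 = 2,424,360; volume = 45,400 − 4,400 = 41,000 m³
After mixing: salt = 2,424,360 + 8,120×222.3 = 4,229,436; volume = 41,000 + 8,120 = 49,120 m³
S = 4,229,436 / 49,120 = 86.1042 ppt

86.1 ppt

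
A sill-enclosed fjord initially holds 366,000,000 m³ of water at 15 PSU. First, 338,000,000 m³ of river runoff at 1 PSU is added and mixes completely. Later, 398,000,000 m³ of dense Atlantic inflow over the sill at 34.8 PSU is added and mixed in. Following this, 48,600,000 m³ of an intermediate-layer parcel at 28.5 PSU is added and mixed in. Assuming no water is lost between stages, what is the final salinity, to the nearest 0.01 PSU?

Total salt / total volume:
Initial salt = 366,000,000×15 = 5,490,000,000
After stage 1: salt = 5,490,000,000 + 338,000,000×1 = 5,828,000,000; volume = 704,000,000 m³; S = 8.278 PSU
After stage 2: salt = 5,828,000,000 + 398,000,000×34.8 = 19,678,400,000; volume = 1,102,000,000 m³; S = 17.857 PSU
After stage 3: salt = 19,678,400,000 + 48,600,000×28.5 = 21,063,500,000; volume = 1,150,600,000 m³
S = 21,063,500,000 / 1,150,600,000 = 18.3065 PSU

18.31 PSU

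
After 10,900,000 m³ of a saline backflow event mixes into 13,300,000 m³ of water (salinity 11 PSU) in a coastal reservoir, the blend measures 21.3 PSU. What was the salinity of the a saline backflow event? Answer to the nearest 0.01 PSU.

33.87 PSU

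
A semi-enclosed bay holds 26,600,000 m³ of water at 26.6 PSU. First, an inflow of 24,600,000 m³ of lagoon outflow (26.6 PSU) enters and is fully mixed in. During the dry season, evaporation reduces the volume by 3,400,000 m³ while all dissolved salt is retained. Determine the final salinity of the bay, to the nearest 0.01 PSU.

28.49 PSU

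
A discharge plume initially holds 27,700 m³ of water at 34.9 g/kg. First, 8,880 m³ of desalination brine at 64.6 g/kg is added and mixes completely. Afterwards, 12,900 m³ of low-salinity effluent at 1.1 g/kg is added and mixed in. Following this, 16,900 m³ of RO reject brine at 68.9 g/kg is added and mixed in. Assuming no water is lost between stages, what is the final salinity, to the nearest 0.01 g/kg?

40.96 g/kg

By conservation of dissolved salt,
Initial salt = 27,700×34.9 = 966,730
After stage 1: salt = 966,730 + 8,880×64.6 = 1,540,378; volume = 36,580 m³; S = 42.11 g/kg
After stage 2: salt = 1,540,378 + 12,900×1.1 = 1,554,568; volume = 49,480 m³; S = 31.418 g/kg
After stage 3: salt = 1,554,568 + 16,900×68.9 = 2,718,978; volume = 66,380 m³
S = 2,718,978 / 66,380 = 40.9608 g/kg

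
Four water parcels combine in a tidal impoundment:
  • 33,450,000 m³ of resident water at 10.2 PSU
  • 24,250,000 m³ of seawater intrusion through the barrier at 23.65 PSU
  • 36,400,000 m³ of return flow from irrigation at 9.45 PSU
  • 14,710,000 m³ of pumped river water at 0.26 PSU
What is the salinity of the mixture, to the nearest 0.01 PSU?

11.60 PSU

By conservation of dissolved salt,
salt = 33,450,000×10.2 + 24,250,000×23.65 + 36,400,000×9.45 + 14,710,000×0.26 = 341,190,000 + 573,512,500 + 343,980,000 + 3,824,600 = 1,262,507,100
volume = 33,450,000 + 24,250,000 + 36,400,000 + 14,710,000 = 108,810,000 m³
S = 1,262,507,100 / 108,810,000 = 11.6029 PSU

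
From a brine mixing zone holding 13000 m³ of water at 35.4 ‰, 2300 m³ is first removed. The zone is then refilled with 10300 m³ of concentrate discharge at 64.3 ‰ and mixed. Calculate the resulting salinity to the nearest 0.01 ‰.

49.57 ‰

Remaining after removal: 10,700 m³ at 35.4 ‰ (salt = 378,780)
After addition: salt = 378,780 + 10,300×64.3 = 1,041,070; volume = 21,000 m³
S = 1,041,070 / 21,000 = 49.5748 ‰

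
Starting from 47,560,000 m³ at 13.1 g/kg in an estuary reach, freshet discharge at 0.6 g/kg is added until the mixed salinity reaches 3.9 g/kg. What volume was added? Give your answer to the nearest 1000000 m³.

Salt balance: 47,560,000×13.1 + V×0.6 = (47,560,000+V)×3.9
623,036,000 + 0.6V = 185,484,000 + 3.9V
437,552,000 = 3.3V
V = 132,591,515.15 m³

133000000 m³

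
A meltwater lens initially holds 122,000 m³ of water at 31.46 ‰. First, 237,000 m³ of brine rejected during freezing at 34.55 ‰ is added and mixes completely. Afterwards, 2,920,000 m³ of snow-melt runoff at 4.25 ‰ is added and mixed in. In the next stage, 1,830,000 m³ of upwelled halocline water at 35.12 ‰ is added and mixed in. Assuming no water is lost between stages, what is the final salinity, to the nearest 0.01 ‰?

Mass of salt is conserved:
Initial salt = 122,000×31.46 = 3,838,120
After stage 1: salt = 3,838,120 + 237,000×34.55 = 12,026,470; volume = 359,000 m³; S = 33.5 ‰
After stage 2: salt = 12,026,470 + 2,920,000×4.25 = 24,436,470; volume = 3,279,000 m³; S = 7.452 ‰
After stage 3: salt = 24,436,470 + 1,830,000×35.12 = 88,706,070; volume = 5,109,000 m³
S = 88,706,070 / 5,109,000 = 17.3627 ‰

17.36 ‰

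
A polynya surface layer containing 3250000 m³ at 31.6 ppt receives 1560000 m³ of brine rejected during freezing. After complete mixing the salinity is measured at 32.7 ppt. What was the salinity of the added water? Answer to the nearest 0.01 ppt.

34.99 ppt

Salt balance: 3,250,000×31.6 + 1,560,000×S = 4,810,000×32.7
102,700,000 + 1,560,000·S = 157,287,000
S = (157,287,000 − 102,700,000) / 1,560,000 = 34.9917 ppt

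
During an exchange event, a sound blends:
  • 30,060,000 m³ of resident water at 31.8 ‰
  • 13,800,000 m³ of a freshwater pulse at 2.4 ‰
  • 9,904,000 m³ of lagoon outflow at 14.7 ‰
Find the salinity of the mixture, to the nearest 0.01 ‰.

Weighted by volume,
salt = 30,060,000×31.8 + 13,800,000×2.4 + 9,904,000×14.7 = 955,908,000 + 33,120,000 + 145,588,800 = 1,134,616,800
volume = 30,060,000 + 13,800,000 + 9,904,000 = 53,764,000 m³
S = 1,134,616,800 / 53,764,000 = 21.1037 ‰

21.10 ‰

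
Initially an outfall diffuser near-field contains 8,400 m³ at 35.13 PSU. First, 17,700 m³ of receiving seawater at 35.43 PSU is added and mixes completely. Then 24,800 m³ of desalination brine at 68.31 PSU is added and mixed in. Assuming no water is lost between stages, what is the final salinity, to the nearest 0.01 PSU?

Total salt / total volume:
Initial salt = 8,400×35.13 = 295,092
After stage 1: salt = 295,092 + 17,700×35.43 = 922,203; volume = 26,100 m³; S = 35.333 PSU
After stage 2: salt = 922,203 + 24,800×68.31 = 2,616,291; volume = 50,900 m³
S = 2,616,291 / 50,900 = 51.4006 PSU

51.40 PSU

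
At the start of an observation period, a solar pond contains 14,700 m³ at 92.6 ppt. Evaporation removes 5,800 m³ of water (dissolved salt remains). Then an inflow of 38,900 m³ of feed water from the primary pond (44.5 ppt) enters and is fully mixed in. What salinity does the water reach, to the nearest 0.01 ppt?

After evaporation: salt = 14,700×92.6 = 1,361,220; volume = 14,700 − 5,800 = 8,900 m³
After mixing: salt = 1,361,220 + 38,900×44.5 = 3,092,270; volume = 8,900 + 38,900 = 47,800 m³
S = 3,092,270 / 47,800 = 64.6918 ppt

64.69 ppt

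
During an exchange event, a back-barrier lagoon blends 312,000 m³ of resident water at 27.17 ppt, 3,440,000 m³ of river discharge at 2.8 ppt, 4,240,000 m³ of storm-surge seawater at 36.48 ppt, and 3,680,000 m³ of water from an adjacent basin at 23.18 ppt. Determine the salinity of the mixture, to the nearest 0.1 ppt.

22.1 ppt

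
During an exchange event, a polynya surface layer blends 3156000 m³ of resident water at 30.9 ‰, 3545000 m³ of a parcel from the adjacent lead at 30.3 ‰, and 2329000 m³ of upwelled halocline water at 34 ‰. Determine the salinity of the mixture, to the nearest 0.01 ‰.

Total salt / total volume:
salt = 3,156,000×30.9 + 3,545,000×30.3 + 2,329,000×34 = 97,520,400 + 107,413,500 + 79,186,000 = 284,119,900
volume = 3,156,000 + 3,545,000 + 2,329,000 = 9,030,000 m³
S = 284,119,900 / 9,030,000 = 31.464 ‰

31.46 ‰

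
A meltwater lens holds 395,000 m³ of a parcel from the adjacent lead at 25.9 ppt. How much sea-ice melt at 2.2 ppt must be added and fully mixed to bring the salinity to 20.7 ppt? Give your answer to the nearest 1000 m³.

111000 m³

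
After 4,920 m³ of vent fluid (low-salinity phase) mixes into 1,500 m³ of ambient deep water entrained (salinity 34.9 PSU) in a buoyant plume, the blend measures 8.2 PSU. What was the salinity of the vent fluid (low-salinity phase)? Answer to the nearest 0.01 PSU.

0.06 PSU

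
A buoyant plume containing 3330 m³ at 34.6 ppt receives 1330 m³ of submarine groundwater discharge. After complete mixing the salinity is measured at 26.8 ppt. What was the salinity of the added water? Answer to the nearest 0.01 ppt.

7.27 ppt

Salt balance: 3,330×34.6 + 1,330×S = 4,660×26.8
115,218 + 1,330·S = 124,888
S = (124,888 − 115,218) / 1,330 = 7.2707 ppt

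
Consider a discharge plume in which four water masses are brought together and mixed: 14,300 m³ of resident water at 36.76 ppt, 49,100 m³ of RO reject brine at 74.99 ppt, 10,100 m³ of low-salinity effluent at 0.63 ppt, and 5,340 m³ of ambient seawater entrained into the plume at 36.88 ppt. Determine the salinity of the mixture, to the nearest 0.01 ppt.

55.95 ppt

Mass of salt is conserved:
salt = 14,300×36.76 + 49,100×74.99 + 10,100×0.63 + 5,340×36.88 = 525,668 + 3,682,009 + 6,363 + 196,939.2 = 4,410,979.2
volume = 14,300 + 49,100 + 10,100 + 5,340 = 78,840 m³
S = 4,410,979.2 / 78,840 = 55.9485 ppt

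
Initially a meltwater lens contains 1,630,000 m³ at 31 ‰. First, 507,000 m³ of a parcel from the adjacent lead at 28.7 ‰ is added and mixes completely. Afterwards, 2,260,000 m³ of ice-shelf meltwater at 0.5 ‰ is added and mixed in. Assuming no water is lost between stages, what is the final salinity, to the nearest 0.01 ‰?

15.06 ‰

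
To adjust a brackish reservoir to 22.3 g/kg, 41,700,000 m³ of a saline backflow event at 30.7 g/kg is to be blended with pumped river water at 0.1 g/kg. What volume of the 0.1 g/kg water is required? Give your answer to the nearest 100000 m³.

15800000 m³

Salt balance: 41,700,000×30.7 + V×0.1 = (41,700,000+V)×22.3
1,280,190,000 + 0.1V = 929,910,000 + 22.3V
350,280,000 = 22.2V
V = 15,778,378.38 m³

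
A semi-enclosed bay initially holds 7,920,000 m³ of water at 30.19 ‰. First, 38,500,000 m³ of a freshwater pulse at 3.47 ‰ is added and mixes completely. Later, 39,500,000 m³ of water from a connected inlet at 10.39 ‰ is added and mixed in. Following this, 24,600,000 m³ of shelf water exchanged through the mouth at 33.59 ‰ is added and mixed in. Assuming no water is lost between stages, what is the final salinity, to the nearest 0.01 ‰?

Mass of salt is conserved:
Initial salt = 7,920,000×30.19 = 239,104,800
After stage 1: salt = 239,104,800 + 38,500,000×3.47 = 372,699,800; volume = 46,420,000 m³; S = 8.029 ‰
After stage 2: salt = 372,699,800 + 39,500,000×10.39 = 783,104,800; volume = 85,920,000 m³; S = 9.114 ‰
After stage 3: salt = 783,104,800 + 24,600,000×33.59 = 1,609,418,800; volume = 110,520,000 m³
S = 1,609,418,800 / 110,520,000 = 14.5622 ‰

14.56 ‰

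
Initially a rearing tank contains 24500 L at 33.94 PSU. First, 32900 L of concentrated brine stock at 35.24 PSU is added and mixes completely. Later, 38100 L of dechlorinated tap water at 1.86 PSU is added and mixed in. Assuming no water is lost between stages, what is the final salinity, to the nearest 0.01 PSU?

21.59 PSU

Mass of salt is conserved:
Initial salt = 24,500×33.94 = 831,530
After stage 1: salt = 831,530 + 32,900×35.24 = 1,990,926; volume = 57,400 L; S = 34.685 PSU
After stage 2: salt = 1,990,926 + 38,100×1.86 = 2,061,792; volume = 95,500 L
S = 2,061,792 / 95,500 = 21.5894 PSU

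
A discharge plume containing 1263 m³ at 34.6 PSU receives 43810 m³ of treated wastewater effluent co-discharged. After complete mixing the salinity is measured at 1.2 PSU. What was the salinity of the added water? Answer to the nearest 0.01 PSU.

Salt balance: 1,263×34.6 + 43,810×S = 45,073×1.2
43,699.8 + 43,810·S = 54,087.6
S = (54,087.6 − 43,699.8) / 43,810 = 0.2371 PSU

0.24 PSU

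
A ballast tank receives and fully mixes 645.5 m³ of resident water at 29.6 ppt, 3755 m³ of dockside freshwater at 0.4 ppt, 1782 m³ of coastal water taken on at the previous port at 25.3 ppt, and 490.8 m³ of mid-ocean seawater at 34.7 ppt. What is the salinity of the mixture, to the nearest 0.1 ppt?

By conservation of dissolved salt,
salt = 645.5×29.6 + 3,755×0.4 + 1,782×25.3 + 490.8×34.7 = 19,106.8 + 1,502 + 45,084.6 + 17,030.76 = 82,724.16
volume = 645.5 + 3,755 + 1,782 + 490.8 = 6,673.3 m³
S = 82,724.16 / 6,673.3 = 12.396 ppt

12.4 ppt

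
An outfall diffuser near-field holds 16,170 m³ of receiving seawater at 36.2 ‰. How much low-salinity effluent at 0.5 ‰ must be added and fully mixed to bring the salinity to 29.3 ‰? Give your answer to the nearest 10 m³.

3870 m³

Salt balance: 16,170×36.2 + V×0.5 = (16,170+V)×29.3
585,354 + 0.5V = 473,781 + 29.3V
111,573 = 28.8V
V = 3,874.06 m³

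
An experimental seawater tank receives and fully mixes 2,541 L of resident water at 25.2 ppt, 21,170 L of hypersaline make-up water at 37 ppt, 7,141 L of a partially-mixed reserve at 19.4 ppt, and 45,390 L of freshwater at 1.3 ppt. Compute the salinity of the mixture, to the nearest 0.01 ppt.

Conserving salt mass:
salt = 2,541×25.2 + 21,170×37 + 7,141×19.4 + 45,390×1.3 = 64,033.2 + 783,290 + 138,535.4 + 59,007 = 1,044,865.6
volume = 2,541 + 21,170 + 7,141 + 45,390 = 76,242 L
S = 1,044,865.6 / 76,242 = 13.7046 ppt

13.70 ppt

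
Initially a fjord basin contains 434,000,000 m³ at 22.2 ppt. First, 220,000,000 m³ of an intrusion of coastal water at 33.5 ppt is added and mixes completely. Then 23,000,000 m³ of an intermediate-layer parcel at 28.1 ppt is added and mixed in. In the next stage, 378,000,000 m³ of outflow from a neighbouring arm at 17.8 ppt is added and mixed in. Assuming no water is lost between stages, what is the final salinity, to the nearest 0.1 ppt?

23.1 ppt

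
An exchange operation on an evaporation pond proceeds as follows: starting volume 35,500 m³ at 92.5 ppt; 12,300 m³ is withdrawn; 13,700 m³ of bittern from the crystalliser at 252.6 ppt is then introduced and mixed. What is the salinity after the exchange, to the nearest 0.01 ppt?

Remaining after removal: 23,200 m³ at 92.5 ppt (salt = 2,146,000)
After addition: salt = 2,146,000 + 13,700×252.6 = 5,606,620; volume = 36,900 m³
S = 5,606,620 / 36,900 = 151.9409 ppt

151.94 ppt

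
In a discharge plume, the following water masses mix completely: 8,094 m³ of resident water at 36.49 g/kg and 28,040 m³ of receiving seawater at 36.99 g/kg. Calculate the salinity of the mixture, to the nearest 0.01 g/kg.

36.88 g/kg

Conserving salt mass:
salt = 8,094×36.49 + 28,040×36.99 = 295,350.06 + 1,037,199.6 = 1,332,549.66
volume = 8,094 + 28,040 = 36,134 m³
S = 1,332,549.66 / 36,134 = 36.878 g/kg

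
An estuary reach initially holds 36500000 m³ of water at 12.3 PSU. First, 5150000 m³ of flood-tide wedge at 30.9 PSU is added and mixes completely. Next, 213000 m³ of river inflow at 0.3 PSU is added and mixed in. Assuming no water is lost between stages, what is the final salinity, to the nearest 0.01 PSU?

14.53 PSU

Conserving salt mass:
Initial salt = 36,500,000×12.3 = 448,950,000
After stage 1: salt = 448,950,000 + 5,150,000×30.9 = 608,085,000; volume = 41,650,000 m³; S = 14.6 PSU
After stage 2: salt = 608,085,000 + 213,000×0.3 = 608,148,900; volume = 41,863,000 m³
S = 608,148,900 / 41,863,000 = 14.5271 PSU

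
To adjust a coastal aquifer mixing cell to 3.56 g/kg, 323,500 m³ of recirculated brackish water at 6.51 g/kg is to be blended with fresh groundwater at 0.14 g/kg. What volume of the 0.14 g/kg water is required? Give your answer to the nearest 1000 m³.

279000 m³

Salt balance: 323,500×6.51 + V×0.14 = (323,500+V)×3.56
2,105,985 + 0.14V = 1,151,660 + 3.56V
954,325 = 3.42V
V = 279,042.4 m³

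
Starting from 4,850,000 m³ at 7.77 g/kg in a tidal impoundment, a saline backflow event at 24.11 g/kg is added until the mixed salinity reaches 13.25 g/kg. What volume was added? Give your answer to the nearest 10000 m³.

Salt balance: 4,850,000×7.77 + V×24.11 = (4,850,000+V)×13.25
37,684,500 + 24.11V = 64,262,500 + 13.25V
26,578,000 = 10.86V
V = 2,447,329.65 m³

2450000 m³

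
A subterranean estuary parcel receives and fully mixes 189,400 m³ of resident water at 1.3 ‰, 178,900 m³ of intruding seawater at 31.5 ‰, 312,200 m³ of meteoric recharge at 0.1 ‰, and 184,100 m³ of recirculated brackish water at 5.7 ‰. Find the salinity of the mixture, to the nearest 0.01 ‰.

Weighted by volume,
salt = 189,400×1.3 + 178,900×31.5 + 312,200×0.1 + 184,100×5.7 = 246,220 + 5,635,350 + 31,220 + 1,049,370 = 6,962,160
volume = 189,400 + 178,900 + 312,200 + 184,100 = 864,600 m³
S = 6,962,160 / 864,600 = 8.0525 ‰

8.05 ‰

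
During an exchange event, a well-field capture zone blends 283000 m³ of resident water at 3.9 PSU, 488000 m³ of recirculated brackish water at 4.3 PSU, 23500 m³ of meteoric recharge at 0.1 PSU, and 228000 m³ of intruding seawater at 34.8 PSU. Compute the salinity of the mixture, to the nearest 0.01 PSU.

Mass of salt is conserved:
salt = 283,000×3.9 + 488,000×4.3 + 23,500×0.1 + 228,000×34.8 = 1,103,700 + 2,098,400 + 2,350 + 7,934,400 = 11,138,850
volume = 283,000 + 488,000 + 23,500 + 228,000 = 1,022,500 m³
S = 11,138,850 / 1,022,500 = 10.8937 PSU

10.89 PSU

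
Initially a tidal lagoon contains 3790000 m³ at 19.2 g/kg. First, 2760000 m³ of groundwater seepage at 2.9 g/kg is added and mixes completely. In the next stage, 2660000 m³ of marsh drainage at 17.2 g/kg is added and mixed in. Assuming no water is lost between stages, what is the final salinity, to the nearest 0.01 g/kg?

13.74 g/kg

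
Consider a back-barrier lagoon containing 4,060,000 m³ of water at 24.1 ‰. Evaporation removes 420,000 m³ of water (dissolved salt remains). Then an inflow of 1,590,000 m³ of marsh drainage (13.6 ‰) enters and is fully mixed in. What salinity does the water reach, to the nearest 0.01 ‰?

22.84 ‰

After evaporation: salt = 4,060,000×24.1 = 97,846,000; volume = 4,060,000 − 420,000 = 3,640,000 m³
After mixing: salt = 97,846,000 + 1,590,000×13.6 = 119,470,000; volume = 3,640,000 + 1,590,000 = 5,230,000 m³
S = 119,470,000 / 5,230,000 = 22.8432 ‰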